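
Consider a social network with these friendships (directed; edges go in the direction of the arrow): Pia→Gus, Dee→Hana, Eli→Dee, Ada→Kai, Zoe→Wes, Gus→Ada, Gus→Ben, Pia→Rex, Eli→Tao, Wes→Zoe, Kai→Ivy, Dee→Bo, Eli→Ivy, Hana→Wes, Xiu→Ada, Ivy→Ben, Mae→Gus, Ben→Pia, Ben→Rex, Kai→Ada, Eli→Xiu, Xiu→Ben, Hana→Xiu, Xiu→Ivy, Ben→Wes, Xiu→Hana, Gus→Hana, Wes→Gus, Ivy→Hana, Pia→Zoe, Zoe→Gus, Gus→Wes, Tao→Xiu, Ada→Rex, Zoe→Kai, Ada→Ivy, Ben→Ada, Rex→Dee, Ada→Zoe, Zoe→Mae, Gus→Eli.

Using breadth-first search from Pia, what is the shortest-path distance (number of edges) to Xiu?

3

Level 0: Pia
Level 1: Gus, Rex, Zoe
Level 2: Ada, Ben, Dee, Eli, Hana, Kai, Mae, Wes
Level 3: Bo, Ivy, Tao, Xiu
Xiu first appears at level 3.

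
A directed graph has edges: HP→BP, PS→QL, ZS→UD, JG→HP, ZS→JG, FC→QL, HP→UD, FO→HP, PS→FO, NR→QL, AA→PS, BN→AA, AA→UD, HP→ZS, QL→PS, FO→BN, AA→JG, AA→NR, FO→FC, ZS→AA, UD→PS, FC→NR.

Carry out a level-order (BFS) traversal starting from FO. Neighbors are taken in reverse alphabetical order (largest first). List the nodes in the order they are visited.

Visit FO; enqueue HP, FC, BN → queue [HP, FC, BN]
Visit HP; enqueue ZS, UD, BP → queue [FC, BN, ZS, UD, BP]
Visit FC; enqueue QL, NR → queue [BN, ZS, UD, BP, QL, NR]
Visit BN; enqueue AA → queue [ZS, UD, BP, QL, NR, AA]
Visit ZS; enqueue JG → queue [UD, BP, QL, NR, AA, JG]
Visit UD; enqueue PS → queue [BP, QL, NR, AA, JG, PS]
Visit BP → queue [QL, NR, AA, JG, PS]
Visit QL → queue [NR, AA, JG, PS]
Visit NR → queue [AA, JG, PS]
Visit AA → queue [JG, PS]
Visit JG → queue [PS]
Visit PS → queue []

FO, HP, FC, BN, ZS, UD, BP, QL, NR, AA, JG, PS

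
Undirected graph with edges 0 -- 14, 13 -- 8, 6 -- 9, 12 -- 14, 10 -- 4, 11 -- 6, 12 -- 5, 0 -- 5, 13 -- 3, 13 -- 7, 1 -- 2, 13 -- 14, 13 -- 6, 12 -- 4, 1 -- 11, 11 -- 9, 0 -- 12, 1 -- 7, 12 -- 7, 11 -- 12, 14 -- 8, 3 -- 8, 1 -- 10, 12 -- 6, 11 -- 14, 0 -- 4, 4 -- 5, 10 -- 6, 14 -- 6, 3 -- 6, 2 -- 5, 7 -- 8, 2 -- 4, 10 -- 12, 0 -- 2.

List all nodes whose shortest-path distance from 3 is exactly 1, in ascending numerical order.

Level 0: 3
Level 1: 6, 8, 13
Level 2: 7, 9, 10, 11, 12, 14
Level 3: 0, 1, 4, 5
Level 4: 2

6, 8, 13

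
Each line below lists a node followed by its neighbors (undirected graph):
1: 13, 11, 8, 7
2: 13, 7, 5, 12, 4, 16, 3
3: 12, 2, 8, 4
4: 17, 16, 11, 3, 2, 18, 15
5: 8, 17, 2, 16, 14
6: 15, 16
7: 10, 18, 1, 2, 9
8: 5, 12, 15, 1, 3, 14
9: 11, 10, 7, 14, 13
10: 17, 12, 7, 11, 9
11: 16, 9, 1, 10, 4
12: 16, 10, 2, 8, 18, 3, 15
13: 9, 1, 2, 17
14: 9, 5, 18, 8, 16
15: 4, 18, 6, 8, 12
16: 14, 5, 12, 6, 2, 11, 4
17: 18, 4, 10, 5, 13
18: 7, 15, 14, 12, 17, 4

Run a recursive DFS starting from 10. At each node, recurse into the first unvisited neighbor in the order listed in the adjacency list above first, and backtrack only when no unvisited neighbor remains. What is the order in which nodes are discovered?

Visit 10
10 → 17
17 → 18
18 → 7
7 → 1
1 → 13
13 → 9
9 → 11
11 → 16
16 → 14
14 → 5
5 → 8
8 → 12
12 → 2
2 → 4
4 → 3
4 → 15
15 → 6

10, 17, 18, 7, 1, 13, 9, 11, 16, 14, 5, 8, 12, 2, 4, 3, 15, 6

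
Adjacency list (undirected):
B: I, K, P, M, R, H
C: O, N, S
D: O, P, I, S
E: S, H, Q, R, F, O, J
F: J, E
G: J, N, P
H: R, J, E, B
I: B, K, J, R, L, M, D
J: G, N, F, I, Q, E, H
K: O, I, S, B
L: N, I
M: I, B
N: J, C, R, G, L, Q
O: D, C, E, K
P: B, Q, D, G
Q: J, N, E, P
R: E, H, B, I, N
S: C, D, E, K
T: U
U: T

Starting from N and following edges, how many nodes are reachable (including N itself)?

BFS from N visits: N, C, G, J, L, Q, R, O, S, P, E, F, H, I, B, D, K, M
Reachable nodes: 18 of 20 total.

18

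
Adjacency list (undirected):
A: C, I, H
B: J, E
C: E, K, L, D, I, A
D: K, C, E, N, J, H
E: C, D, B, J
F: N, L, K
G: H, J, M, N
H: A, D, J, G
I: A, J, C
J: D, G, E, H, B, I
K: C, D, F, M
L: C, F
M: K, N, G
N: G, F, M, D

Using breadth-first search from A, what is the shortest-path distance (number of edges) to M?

3

Level 0: A
Level 1: C, H, I
Level 2: D, E, G, J, K, L
Level 3: B, F, M, N
M first appears at level 3.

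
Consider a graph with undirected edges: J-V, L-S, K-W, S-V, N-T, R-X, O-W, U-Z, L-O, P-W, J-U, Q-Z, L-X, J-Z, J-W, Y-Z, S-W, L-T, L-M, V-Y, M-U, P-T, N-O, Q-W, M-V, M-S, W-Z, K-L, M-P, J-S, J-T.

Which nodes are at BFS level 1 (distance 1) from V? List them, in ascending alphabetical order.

J, M, S, Y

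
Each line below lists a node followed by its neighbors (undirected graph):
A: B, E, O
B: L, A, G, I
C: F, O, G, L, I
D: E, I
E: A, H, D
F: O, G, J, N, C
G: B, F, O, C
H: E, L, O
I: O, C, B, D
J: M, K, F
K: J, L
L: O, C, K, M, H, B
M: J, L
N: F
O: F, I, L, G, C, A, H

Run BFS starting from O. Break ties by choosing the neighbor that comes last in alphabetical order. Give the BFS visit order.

O L I H G F C A M K B D E N J

Visit O; enqueue L, I, H, G, F, C, A → queue [L, I, H, G, F, C, A]
Visit L; enqueue M, K, B → queue [I, H, G, F, C, A, M, K, B]
Visit I; enqueue D → queue [H, G, F, C, A, M, K, B, D]
Visit H; enqueue E → queue [G, F, C, A, M, K, B, D, E]
Visit G → queue [F, C, A, M, K, B, D, E]
Visit F; enqueue N, J → queue [C, A, M, K, B, D, E, N, J]
Visit C → queue [A, M, K, B, D, E, N, J]
Visit A → queue [M, K, B, D, E, N, J]
Visit M → queue [K, B, D, E, N, J]
Visit K → queue [B, D, E, N, J]
Visit B → queue [D, E, N, J]
Visit D → queue [E, N, J]
Visit E → queue [N, J]
Visit N → queue [J]
Visit J → queue []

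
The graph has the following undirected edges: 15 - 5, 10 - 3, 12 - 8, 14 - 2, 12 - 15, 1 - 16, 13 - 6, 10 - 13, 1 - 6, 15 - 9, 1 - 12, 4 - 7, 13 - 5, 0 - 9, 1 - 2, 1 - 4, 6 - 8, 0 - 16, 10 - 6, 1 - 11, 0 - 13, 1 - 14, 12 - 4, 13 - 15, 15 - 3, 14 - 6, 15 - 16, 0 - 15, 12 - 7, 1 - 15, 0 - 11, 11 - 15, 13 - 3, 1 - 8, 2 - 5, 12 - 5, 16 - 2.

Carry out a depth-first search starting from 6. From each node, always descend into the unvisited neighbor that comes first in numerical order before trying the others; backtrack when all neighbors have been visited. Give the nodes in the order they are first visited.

6 1 2 5 12 4 7 8 15 0 9 11 13 3 10 16 14

Visit 6
6 → 1
1 → 2
2 → 5
5 → 12
12 → 4
4 → 7
12 → 8
12 → 15
15 → 0
0 → 9
0 → 11
0 → 13
13 → 3
3 → 10
0 → 16
2 → 14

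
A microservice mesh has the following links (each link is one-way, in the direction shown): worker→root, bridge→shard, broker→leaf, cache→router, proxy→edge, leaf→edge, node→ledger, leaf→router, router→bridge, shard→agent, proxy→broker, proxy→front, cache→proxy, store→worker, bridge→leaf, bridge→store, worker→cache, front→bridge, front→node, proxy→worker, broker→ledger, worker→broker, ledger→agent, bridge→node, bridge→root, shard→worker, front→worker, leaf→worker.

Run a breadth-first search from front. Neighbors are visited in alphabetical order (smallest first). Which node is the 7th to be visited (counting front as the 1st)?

Visit front; enqueue bridge, node, worker → queue [bridge, node, worker]
Visit bridge; enqueue leaf, root, shard, store → queue [node, worker, leaf, root, shard, store]
Visit node; enqueue ledger → queue [worker, leaf, root, shard, store, ledger]
Visit worker; enqueue broker, cache → queue [leaf, root, shard, store, ledger, broker, cache]
Visit leaf; enqueue edge, router → queue [root, shard, store, ledger, broker, cache, edge, router]
Visit root → queue [shard, store, ledger, broker, cache, edge, router]
Visit shard; enqueue agent → queue [store, ledger, broker, cache, edge, router, agent]
Visit store → queue [ledger, broker, cache, edge, router, agent]
Visit ledger → queue [broker, cache, edge, router, agent]
Visit broker → queue [cache, edge, router, agent]
Visit cache; enqueue proxy → queue [edge, router, agent, proxy]
Visit edge → queue [router, agent, proxy]
Visit router → queue [agent, proxy]
Visit agent → queue [proxy]
Visit proxy → queue []

Visit order: front, bridge, node, worker, leaf, root, shard, store, ledger, broker, cache, edge, router, agent, proxy

shard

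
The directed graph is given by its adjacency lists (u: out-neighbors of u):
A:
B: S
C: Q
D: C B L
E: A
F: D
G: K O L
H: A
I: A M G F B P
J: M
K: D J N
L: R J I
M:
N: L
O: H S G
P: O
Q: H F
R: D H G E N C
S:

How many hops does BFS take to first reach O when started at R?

2

Level 0: R
Level 1: C, D, E, G, H, N
Level 2: A, B, K, L, O, Q
Level 3: F, I, J, S
Level 4: M, P
O first appears at level 2.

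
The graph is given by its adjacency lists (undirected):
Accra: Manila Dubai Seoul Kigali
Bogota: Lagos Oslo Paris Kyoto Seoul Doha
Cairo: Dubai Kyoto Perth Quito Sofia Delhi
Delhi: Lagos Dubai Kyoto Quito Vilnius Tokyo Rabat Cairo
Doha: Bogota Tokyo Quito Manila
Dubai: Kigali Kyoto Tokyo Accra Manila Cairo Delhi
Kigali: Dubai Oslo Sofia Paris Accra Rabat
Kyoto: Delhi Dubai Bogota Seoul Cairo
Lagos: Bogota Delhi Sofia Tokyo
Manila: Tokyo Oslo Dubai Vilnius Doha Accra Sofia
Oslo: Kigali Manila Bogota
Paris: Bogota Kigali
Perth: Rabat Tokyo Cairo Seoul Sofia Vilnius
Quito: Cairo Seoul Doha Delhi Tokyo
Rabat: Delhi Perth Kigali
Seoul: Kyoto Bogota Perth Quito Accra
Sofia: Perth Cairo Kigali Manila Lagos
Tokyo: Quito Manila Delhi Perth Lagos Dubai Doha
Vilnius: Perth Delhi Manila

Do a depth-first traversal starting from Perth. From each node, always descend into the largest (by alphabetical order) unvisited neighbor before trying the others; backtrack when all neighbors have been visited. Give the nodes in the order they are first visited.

Perth → Vilnius → Manila → Tokyo → Quito → Seoul → Kyoto → Dubai → Kigali → Sofia → Lagos → Delhi → Rabat → Cairo → Bogota → Paris → Oslo → Doha → Accra

Visit Perth
Perth → Vilnius
Vilnius → Manila
Manila → Tokyo
Tokyo → Quito
Quito → Seoul
Seoul → Kyoto
Kyoto → Dubai
Dubai → Kigali
Kigali → Sofia
Sofia → Lagos
Lagos → Delhi
Delhi → Rabat
Delhi → Cairo
Lagos → Bogota
Bogota → Paris
Bogota → Oslo
Bogota → Doha
Kigali → Accra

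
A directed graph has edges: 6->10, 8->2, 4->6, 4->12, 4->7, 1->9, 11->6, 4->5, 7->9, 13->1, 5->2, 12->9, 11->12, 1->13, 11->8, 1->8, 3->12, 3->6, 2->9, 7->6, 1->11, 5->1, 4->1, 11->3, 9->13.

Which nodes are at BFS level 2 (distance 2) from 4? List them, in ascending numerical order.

2, 8, 9, 10, 11, 13

Level 0: 4
Level 1: 1, 5, 6, 7, 12
Level 2: 2, 8, 9, 10, 11, 13
Level 3: 3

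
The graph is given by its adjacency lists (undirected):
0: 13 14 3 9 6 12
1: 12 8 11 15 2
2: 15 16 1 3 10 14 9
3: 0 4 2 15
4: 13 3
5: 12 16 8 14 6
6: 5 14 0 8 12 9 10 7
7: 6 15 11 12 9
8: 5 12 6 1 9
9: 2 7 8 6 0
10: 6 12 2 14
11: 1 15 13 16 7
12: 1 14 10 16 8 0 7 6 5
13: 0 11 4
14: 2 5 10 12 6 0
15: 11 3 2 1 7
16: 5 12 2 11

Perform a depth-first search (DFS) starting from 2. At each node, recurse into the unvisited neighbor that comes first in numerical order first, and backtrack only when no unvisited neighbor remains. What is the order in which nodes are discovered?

Visit 2
2 → 1
1 → 8
8 → 5
5 → 6
6 → 0
0 → 3
3 → 4
4 → 13
13 → 11
11 → 7
7 → 9
7 → 12
12 → 10
10 → 14
12 → 16
7 → 15

2, 1, 8, 5, 6, 0, 3, 4, 13, 11, 7, 9, 12, 10, 14, 16, 15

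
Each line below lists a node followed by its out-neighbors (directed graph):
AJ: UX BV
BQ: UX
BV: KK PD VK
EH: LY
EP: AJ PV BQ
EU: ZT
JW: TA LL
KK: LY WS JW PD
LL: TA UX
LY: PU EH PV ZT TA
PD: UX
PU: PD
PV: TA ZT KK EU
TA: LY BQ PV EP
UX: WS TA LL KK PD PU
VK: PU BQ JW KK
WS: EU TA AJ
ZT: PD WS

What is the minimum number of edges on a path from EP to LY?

3

Level 0: EP
Level 1: AJ, BQ, PV
Level 2: BV, EU, KK, TA, UX, ZT
Level 3: JW, LL, LY, PD, PU, VK, WS
Level 4: EH
LY first appears at level 3.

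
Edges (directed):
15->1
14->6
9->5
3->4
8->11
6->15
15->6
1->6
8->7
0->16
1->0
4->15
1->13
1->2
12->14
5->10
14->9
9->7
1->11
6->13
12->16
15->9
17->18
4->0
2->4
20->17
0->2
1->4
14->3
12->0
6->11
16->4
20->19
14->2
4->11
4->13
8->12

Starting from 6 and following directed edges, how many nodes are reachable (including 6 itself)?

BFS from 6 visits: 6, 11, 13, 15, 1, 9, 0, 2, 4, 5, 7, 16, 10
Reachable nodes: 13 of 21 total.

13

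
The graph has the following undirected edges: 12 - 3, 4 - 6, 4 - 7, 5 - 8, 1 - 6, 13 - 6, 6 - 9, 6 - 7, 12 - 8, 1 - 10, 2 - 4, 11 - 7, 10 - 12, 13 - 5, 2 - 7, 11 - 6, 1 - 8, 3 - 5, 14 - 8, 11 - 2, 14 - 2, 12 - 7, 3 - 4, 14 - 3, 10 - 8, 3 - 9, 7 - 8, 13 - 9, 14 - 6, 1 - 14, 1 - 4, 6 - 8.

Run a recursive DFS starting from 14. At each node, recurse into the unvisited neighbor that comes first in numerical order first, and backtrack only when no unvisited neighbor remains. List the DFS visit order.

14 1 4 2 7 6 8 5 3 9 13 12 10 11

Visit 14
14 → 1
1 → 4
4 → 2
2 → 7
7 → 6
6 → 8
8 → 5
5 → 3
3 → 9
9 → 13
3 → 12
12 → 10
6 → 11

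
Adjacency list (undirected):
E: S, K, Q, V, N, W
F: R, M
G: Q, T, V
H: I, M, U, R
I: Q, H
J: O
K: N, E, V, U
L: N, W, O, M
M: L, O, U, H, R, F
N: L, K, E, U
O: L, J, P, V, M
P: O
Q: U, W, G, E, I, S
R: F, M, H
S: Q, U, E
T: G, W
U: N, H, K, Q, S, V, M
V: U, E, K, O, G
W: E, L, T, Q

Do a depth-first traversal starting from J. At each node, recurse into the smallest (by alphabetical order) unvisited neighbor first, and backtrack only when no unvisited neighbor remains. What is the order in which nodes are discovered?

J, O, L, M, F, R, H, I, Q, E, K, N, U, S, V, G, T, W, P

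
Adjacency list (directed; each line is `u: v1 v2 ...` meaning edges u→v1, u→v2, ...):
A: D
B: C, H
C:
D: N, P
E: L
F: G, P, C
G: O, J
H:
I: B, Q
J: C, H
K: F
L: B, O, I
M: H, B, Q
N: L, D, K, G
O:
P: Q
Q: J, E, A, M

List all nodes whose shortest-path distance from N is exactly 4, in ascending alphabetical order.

Level 0: N
Level 1: D, G, K, L
Level 2: B, F, I, J, O, P
Level 3: C, H, Q
Level 4: A, E, M

A, E, M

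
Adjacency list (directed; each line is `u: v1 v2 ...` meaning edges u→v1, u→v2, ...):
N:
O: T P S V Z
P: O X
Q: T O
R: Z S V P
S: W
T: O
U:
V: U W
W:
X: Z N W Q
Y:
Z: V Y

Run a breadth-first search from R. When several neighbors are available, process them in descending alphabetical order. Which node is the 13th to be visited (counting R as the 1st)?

Visit R; enqueue Z, V, S, P → queue [Z, V, S, P]
Visit Z; enqueue Y → queue [V, S, P, Y]
Visit V; enqueue W, U → queue [S, P, Y, W, U]
Visit S → queue [P, Y, W, U]
Visit P; enqueue X, O → queue [Y, W, U, X, O]
Visit Y → queue [W, U, X, O]
Visit W → queue [U, X, O]
Visit U → queue [X, O]
Visit X; enqueue Q, N → queue [O, Q, N]
Visit O; enqueue T → queue [Q, N, T]
Visit Q → queue [N, T]
Visit N → queue [T]
Visit T → queue []

Visit order: R, Z, V, S, P, Y, W, U, X, O, Q, N, T

T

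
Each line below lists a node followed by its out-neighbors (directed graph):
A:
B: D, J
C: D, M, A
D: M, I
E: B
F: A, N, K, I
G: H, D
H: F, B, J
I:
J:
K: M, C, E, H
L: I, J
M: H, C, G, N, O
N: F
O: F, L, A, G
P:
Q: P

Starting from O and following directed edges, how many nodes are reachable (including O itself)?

BFS from O visits: O, A, F, G, L, I, K, N, D, H, J, C, E, M, B
Reachable nodes: 15 of 17 total.

15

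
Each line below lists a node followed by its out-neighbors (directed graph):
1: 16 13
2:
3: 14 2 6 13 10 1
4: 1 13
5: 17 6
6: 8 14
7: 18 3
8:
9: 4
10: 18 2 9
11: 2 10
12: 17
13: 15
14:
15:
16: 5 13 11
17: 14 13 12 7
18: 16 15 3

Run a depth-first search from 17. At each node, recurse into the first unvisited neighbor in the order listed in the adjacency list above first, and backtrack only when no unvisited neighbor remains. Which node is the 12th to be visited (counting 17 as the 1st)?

Visit 17
17 → 14
17 → 13
13 → 15
17 → 12
17 → 7
7 → 18
18 → 16
16 → 5
5 → 6
6 → 8
16 → 11
11 → 2
11 → 10
10 → 9
9 → 4
4 → 1
18 → 3

Visit order: 17, 14, 13, 15, 12, 7, 18, 16, 5, 6, 8, 11, 2, 10, 9, 4, 1, 3

11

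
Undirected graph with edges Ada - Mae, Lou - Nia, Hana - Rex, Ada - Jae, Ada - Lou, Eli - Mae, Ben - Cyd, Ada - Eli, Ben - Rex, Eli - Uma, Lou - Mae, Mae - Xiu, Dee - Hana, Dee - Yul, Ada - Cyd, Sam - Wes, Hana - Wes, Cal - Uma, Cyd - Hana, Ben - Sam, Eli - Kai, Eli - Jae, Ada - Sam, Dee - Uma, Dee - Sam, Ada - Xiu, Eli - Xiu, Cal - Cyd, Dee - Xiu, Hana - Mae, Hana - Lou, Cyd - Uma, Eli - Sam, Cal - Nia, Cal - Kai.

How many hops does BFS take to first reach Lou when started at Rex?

Level 0: Rex
Level 1: Ben, Hana
Level 2: Cyd, Dee, Lou, Mae, Sam, Wes
Level 3: Ada, Cal, Eli, Nia, Uma, Xiu, Yul
Level 4: Jae, Kai
Lou first appears at level 2.

2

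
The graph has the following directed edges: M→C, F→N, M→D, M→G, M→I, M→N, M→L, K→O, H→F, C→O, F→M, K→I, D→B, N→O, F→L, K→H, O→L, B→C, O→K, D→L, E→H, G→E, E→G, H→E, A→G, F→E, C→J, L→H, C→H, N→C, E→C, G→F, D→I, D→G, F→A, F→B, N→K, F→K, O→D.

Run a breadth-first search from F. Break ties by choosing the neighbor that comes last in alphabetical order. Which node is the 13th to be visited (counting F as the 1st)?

D

Visit F; enqueue N, M, L, K, E, B, A → queue [N, M, L, K, E, B, A]
Visit N; enqueue O, C → queue [M, L, K, E, B, A, O, C]
Visit M; enqueue I, G, D → queue [L, K, E, B, A, O, C, I, G, D]
Visit L; enqueue H → queue [K, E, B, A, O, C, I, G, D, H]
Visit K → queue [E, B, A, O, C, I, G, D, H]
Visit E → queue [B, A, O, C, I, G, D, H]
Visit B → queue [A, O, C, I, G, D, H]
Visit A → queue [O, C, I, G, D, H]
Visit O → queue [C, I, G, D, H]
Visit C; enqueue J → queue [I, G, D, H, J]
Visit I → queue [G, D, H, J]
Visit G → queue [D, H, J]
Visit D → queue [H, J]
Visit H → queue [J]
Visit J → queue []

Visit order: F, N, M, L, K, E, B, A, O, C, I, G, D, H, J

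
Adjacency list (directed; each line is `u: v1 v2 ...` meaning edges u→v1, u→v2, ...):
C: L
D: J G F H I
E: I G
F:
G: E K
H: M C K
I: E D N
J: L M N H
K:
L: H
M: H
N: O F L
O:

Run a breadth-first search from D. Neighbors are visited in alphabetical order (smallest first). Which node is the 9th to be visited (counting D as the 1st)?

Visit D; enqueue F, G, H, I, J → queue [F, G, H, I, J]
Visit F → queue [G, H, I, J]
Visit G; enqueue E, K → queue [H, I, J, E, K]
Visit H; enqueue C, M → queue [I, J, E, K, C, M]
Visit I; enqueue N → queue [J, E, K, C, M, N]
Visit J; enqueue L → queue [E, K, C, M, N, L]
Visit E → queue [K, C, M, N, L]
Visit K → queue [C, M, N, L]
Visit C → queue [M, N, L]
Visit M → queue [N, L]
Visit N; enqueue O → queue [L, O]
Visit L → queue [O]
Visit O → queue []

Visit order: D, F, G, H, I, J, E, K, C, M, N, L, O

C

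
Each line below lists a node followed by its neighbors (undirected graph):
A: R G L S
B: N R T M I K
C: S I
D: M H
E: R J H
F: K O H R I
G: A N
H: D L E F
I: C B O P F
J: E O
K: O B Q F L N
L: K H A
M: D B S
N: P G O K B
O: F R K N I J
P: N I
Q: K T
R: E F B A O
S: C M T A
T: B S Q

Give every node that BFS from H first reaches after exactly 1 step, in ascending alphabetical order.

Level 0: H
Level 1: D, E, F, L
Level 2: A, I, J, K, M, O, R
Level 3: B, C, G, N, P, Q, S
Level 4: T

D, E, F, L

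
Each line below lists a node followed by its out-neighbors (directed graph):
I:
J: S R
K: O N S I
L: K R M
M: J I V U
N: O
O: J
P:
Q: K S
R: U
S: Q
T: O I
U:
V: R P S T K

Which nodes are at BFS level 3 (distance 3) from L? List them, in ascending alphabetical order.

Level 0: L
Level 1: K, M, R
Level 2: I, J, N, O, S, U, V
Level 3: P, Q, T

P, Q, T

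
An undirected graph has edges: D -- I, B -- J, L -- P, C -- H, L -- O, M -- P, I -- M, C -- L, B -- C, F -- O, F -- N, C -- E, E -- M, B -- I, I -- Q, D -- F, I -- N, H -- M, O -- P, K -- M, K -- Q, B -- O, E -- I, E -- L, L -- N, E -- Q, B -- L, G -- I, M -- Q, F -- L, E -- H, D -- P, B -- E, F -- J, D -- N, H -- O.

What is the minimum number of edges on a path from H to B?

2

Level 0: H
Level 1: C, E, M, O
Level 2: B, F, I, K, L, P, Q
Level 3: D, G, J, N
B first appears at level 2.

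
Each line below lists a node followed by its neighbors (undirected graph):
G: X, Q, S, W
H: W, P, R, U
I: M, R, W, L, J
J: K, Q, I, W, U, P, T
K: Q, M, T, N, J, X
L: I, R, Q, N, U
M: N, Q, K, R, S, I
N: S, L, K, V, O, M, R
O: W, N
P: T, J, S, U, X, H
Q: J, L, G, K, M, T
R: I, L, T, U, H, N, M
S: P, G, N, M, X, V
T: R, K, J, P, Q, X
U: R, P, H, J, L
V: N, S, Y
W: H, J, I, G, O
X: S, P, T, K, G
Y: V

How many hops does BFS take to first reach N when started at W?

2

Level 0: W
Level 1: G, H, I, J, O
Level 2: K, L, M, N, P, Q, R, S, T, U, X
Level 3: V
Level 4: Y
N first appears at level 2.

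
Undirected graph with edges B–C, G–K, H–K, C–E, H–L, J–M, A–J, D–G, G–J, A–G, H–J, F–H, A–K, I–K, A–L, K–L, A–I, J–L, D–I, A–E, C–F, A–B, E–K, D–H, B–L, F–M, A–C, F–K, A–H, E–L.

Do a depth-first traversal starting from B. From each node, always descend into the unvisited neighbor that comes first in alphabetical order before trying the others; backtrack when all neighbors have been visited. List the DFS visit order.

B, A, C, E, K, F, H, D, G, J, L, M, I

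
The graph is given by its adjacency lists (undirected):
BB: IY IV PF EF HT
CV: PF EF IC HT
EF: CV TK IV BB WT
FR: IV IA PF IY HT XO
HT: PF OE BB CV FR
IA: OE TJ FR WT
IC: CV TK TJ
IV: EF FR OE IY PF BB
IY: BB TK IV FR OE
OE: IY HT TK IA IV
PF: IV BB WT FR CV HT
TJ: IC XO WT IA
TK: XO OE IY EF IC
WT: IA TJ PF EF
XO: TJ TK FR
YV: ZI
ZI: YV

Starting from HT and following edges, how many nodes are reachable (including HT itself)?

15

BFS from HT visits: HT, PF, OE, BB, CV, FR, IV, WT, IY, TK, IA, EF, IC, XO, TJ
Reachable nodes: 15 of 17 total.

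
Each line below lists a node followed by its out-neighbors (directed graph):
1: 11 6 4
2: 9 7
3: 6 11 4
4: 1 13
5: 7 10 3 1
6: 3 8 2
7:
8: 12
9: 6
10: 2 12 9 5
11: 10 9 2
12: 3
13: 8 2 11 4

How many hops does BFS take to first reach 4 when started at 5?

Level 0: 5
Level 1: 1, 3, 7, 10
Level 2: 2, 4, 6, 9, 11, 12
Level 3: 8, 13
4 first appears at level 2.

2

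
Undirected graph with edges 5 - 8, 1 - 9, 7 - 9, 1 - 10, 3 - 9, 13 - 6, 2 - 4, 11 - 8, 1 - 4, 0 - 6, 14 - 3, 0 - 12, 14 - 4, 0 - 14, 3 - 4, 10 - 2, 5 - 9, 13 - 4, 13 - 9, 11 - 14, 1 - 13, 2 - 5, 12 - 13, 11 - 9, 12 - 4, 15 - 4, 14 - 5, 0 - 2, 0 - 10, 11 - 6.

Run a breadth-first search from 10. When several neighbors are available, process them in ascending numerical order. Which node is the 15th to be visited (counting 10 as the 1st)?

Visit 10; enqueue 0, 1, 2 → queue [0, 1, 2]
Visit 0; enqueue 6, 12, 14 → queue [1, 2, 6, 12, 14]
Visit 1; enqueue 4, 9, 13 → queue [2, 6, 12, 14, 4, 9, 13]
Visit 2; enqueue 5 → queue [6, 12, 14, 4, 9, 13, 5]
Visit 6; enqueue 11 → queue [12, 14, 4, 9, 13, 5, 11]
Visit 12 → queue [14, 4, 9, 13, 5, 11]
Visit 14; enqueue 3 → queue [4, 9, 13, 5, 11, 3]
Visit 4; enqueue 15 → queue [9, 13, 5, 11, 3, 15]
Visit 9; enqueue 7 → queue [13, 5, 11, 3, 15, 7]
Visit 13 → queue [5, 11, 3, 15, 7]
Visit 5; enqueue 8 → queue [11, 3, 15, 7, 8]
Visit 11 → queue [3, 15, 7, 8]
Visit 3 → queue [15, 7, 8]
Visit 15 → queue [7, 8]
Visit 7 → queue [8]
Visit 8 → queue []

Visit order: 10, 0, 1, 2, 6, 12, 14, 4, 9, 13, 5, 11, 3, 15, 7, 8

7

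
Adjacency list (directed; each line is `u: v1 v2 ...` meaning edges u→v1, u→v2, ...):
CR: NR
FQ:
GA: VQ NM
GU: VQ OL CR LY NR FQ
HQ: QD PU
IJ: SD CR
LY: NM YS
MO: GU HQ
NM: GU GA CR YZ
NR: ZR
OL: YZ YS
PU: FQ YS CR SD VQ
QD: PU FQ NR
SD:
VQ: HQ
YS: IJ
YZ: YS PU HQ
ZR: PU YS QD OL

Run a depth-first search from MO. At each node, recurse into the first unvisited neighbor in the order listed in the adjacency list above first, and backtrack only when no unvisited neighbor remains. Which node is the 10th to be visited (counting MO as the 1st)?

SD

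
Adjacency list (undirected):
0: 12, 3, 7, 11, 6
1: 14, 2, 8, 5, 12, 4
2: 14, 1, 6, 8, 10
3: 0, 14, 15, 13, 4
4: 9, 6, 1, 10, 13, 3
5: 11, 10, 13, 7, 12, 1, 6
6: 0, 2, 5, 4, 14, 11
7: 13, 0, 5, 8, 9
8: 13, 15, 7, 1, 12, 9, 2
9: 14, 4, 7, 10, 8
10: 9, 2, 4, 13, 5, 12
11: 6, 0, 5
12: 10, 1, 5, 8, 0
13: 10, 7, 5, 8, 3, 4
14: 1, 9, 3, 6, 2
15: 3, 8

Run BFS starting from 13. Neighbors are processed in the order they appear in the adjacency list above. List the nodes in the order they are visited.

Visit 13; enqueue 10, 7, 5, 8, 3, 4 → queue [10, 7, 5, 8, 3, 4]
Visit 10; enqueue 9, 2, 12 → queue [7, 5, 8, 3, 4, 9, 2, 12]
Visit 7; enqueue 0 → queue [5, 8, 3, 4, 9, 2, 12, 0]
Visit 5; enqueue 11, 1, 6 → queue [8, 3, 4, 9, 2, 12, 0, 11, 1, 6]
Visit 8; enqueue 15 → queue [3, 4, 9, 2, 12, 0, 11, 1, 6, 15]
Visit 3; enqueue 14 → queue [4, 9, 2, 12, 0, 11, 1, 6, 15, 14]
Visit 4 → queue [9, 2, 12, 0, 11, 1, 6, 15, 14]
Visit 9 → queue [2, 12, 0, 11, 1, 6, 15, 14]
Visit 2 → queue [12, 0, 11, 1, 6, 15, 14]
Visit 12 → queue [0, 11, 1, 6, 15, 14]
Visit 0 → queue [11, 1, 6, 15, 14]
Visit 11 → queue [1, 6, 15, 14]
Visit 1 → queue [6, 15, 14]
Visit 6 → queue [15, 14]
Visit 15 → queue [14]
Visit 14 → queue []

13, 10, 7, 5, 8, 3, 4, 9, 2, 12, 0, 11, 1, 6, 15, 14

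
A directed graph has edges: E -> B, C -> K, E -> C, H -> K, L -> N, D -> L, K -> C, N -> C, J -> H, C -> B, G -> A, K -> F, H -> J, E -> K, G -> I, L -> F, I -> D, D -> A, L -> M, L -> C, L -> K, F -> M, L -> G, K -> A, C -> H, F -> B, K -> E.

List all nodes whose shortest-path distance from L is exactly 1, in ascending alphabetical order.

Level 0: L
Level 1: C, F, G, K, M, N
Level 2: A, B, E, H, I
Level 3: D, J

C, F, G, K, M, N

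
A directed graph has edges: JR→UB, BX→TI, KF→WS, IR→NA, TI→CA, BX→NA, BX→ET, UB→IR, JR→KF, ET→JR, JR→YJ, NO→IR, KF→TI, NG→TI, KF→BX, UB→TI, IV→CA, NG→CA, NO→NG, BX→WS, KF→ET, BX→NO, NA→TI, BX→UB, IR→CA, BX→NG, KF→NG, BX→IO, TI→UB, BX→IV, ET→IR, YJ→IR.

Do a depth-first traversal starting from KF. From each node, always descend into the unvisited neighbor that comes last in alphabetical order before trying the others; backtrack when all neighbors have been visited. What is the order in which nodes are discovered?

Visit KF
KF → WS
KF → TI
TI → UB
UB → IR
IR → NA
IR → CA
KF → NG
KF → ET
ET → JR
JR → YJ
KF → BX
BX → NO
BX → IV
BX → IO

KF, WS, TI, UB, IR, NA, CA, NG, ET, JR, YJ, BX, NO, IV, IO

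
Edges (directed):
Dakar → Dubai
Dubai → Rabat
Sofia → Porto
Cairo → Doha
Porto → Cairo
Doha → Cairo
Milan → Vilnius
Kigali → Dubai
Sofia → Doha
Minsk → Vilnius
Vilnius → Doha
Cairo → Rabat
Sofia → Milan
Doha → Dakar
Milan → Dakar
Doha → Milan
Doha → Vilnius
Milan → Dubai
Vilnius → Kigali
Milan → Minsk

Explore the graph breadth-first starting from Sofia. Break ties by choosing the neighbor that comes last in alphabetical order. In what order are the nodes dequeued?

Sofia, Porto, Milan, Doha, Cairo, Vilnius, Minsk, Dubai, Dakar, Rabat, Kigali

Visit Sofia; enqueue Porto, Milan, Doha → queue [Porto, Milan, Doha]
Visit Porto; enqueue Cairo → queue [Milan, Doha, Cairo]
Visit Milan; enqueue Vilnius, Minsk, Dubai, Dakar → queue [Doha, Cairo, Vilnius, Minsk, Dubai, Dakar]
Visit Doha → queue [Cairo, Vilnius, Minsk, Dubai, Dakar]
Visit Cairo; enqueue Rabat → queue [Vilnius, Minsk, Dubai, Dakar, Rabat]
Visit Vilnius; enqueue Kigali → queue [Minsk, Dubai, Dakar, Rabat, Kigali]
Visit Minsk → queue [Dubai, Dakar, Rabat, Kigali]
Visit Dubai → queue [Dakar, Rabat, Kigali]
Visit Dakar → queue [Rabat, Kigali]
Visit Rabat → queue [Kigali]
Visit Kigali → queue []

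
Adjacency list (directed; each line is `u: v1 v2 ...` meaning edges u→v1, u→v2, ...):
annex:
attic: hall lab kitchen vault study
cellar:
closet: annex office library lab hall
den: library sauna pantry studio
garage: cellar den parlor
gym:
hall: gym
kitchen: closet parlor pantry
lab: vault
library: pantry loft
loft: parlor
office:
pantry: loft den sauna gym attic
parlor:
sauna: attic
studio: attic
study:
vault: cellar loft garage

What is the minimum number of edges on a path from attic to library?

Level 0: attic
Level 1: hall, kitchen, lab, study, vault
Level 2: cellar, closet, garage, gym, loft, pantry, parlor
Level 3: annex, den, library, office, sauna
Level 4: studio
library first appears at level 3.

3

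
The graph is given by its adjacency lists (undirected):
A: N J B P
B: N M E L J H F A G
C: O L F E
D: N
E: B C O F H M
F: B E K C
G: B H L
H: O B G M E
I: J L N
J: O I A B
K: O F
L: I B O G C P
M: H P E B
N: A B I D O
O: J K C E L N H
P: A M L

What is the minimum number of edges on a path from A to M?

2

Level 0: A
Level 1: B, J, N, P
Level 2: D, E, F, G, H, I, L, M, O
Level 3: C, K
M first appears at level 2.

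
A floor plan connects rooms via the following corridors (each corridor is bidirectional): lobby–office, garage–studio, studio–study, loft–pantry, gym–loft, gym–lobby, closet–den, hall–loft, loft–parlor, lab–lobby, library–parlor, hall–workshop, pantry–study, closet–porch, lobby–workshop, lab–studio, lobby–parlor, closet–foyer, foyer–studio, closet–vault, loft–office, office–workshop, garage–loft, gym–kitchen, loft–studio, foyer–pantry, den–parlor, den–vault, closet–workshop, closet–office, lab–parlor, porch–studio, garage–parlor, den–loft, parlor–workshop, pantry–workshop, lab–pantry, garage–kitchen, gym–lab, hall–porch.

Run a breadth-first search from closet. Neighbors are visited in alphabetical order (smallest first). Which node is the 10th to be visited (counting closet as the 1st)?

Visit closet; enqueue den, foyer, office, porch, vault, workshop → queue [den, foyer, office, porch, vault, workshop]
Visit den; enqueue loft, parlor → queue [foyer, office, porch, vault, workshop, loft, parlor]
Visit foyer; enqueue pantry, studio → queue [office, porch, vault, workshop, loft, parlor, pantry, studio]
Visit office; enqueue lobby → queue [porch, vault, workshop, loft, parlor, pantry, studio, lobby]
Visit porch; enqueue hall → queue [vault, workshop, loft, parlor, pantry, studio, lobby, hall]
Visit vault → queue [workshop, loft, parlor, pantry, studio, lobby, hall]
Visit workshop → queue [loft, parlor, pantry, studio, lobby, hall]
Visit loft; enqueue garage, gym → queue [parlor, pantry, studio, lobby, hall, garage, gym]
Visit parlor; enqueue lab, library → queue [pantry, studio, lobby, hall, garage, gym, lab, library]
Visit pantry; enqueue study → queue [studio, lobby, hall, garage, gym, lab, library, study]
Visit studio → queue [lobby, hall, garage, gym, lab, library, study]
Visit lobby → queue [hall, garage, gym, lab, library, study]
Visit hall → queue [garage, gym, lab, library, study]
Visit garage; enqueue kitchen → queue [gym, lab, library, study, kitchen]
Visit gym → queue [lab, library, study, kitchen]
Visit lab → queue [library, study, kitchen]
Visit library → queue [study, kitchen]
Visit study → queue [kitchen]
Visit kitchen → queue []

Visit order: closet, den, foyer, office, porch, vault, workshop, loft, parlor, pantry, studio, lobby, hall, garage, gym, lab, library, study, kitchen

pantry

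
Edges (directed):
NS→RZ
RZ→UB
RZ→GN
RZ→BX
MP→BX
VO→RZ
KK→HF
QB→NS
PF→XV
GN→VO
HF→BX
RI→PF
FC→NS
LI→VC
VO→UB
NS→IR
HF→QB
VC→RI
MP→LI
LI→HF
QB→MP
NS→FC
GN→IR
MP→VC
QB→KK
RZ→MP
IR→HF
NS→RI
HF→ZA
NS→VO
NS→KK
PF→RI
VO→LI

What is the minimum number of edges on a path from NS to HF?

Level 0: NS
Level 1: FC, IR, KK, RI, RZ, VO
Level 2: BX, GN, HF, LI, MP, PF, UB
Level 3: QB, VC, XV, ZA
HF first appears at level 2.

2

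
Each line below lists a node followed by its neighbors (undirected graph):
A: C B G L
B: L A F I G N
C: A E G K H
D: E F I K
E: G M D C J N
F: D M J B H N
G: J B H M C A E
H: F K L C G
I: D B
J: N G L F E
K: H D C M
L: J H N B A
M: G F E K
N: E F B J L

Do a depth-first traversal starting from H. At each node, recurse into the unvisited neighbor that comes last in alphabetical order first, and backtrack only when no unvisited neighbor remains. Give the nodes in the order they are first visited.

H L N J G M K D I B F A C E

Visit H
H → L
L → N
N → J
J → G
G → M
M → K
K → D
D → I
I → B
B → F
B → A
A → C
C → E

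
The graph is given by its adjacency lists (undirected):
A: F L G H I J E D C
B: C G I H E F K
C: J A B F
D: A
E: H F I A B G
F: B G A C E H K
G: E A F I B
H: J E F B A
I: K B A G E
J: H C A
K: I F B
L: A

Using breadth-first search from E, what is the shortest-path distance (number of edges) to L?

Level 0: E
Level 1: A, B, F, G, H, I
Level 2: C, D, J, K, L
L first appears at level 2.

2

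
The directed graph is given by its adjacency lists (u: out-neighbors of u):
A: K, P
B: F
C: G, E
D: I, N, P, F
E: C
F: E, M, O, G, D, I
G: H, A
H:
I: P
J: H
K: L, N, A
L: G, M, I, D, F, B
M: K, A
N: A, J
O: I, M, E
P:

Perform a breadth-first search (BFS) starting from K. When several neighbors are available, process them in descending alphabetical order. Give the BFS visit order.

K N L A J M I G F D B P H O E C

Visit K; enqueue N, L, A → queue [N, L, A]
Visit N; enqueue J → queue [L, A, J]
Visit L; enqueue M, I, G, F, D, B → queue [A, J, M, I, G, F, D, B]
Visit A; enqueue P → queue [J, M, I, G, F, D, B, P]
Visit J; enqueue H → queue [M, I, G, F, D, B, P, H]
Visit M → queue [I, G, F, D, B, P, H]
Visit I → queue [G, F, D, B, P, H]
Visit G → queue [F, D, B, P, H]
Visit F; enqueue O, E → queue [D, B, P, H, O, E]
Visit D → queue [B, P, H, O, E]
Visit B → queue [P, H, O, E]
Visit P → queue [H, O, E]
Visit H → queue [O, E]
Visit O → queue [E]
Visit E; enqueue C → queue [C]
Visit C → queue []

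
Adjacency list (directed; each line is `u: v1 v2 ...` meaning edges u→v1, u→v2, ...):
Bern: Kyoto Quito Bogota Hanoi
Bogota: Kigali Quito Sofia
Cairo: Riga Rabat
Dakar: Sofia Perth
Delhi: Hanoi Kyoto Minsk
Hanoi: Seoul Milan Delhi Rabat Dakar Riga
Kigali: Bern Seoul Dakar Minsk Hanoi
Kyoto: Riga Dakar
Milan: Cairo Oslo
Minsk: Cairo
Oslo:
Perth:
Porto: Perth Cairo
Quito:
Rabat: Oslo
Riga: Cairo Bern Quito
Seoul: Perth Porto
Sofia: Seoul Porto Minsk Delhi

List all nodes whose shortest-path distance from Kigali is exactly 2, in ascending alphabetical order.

Bogota, Cairo, Delhi, Kyoto, Milan, Perth, Porto, Quito, Rabat, Riga, Sofia

Level 0: Kigali
Level 1: Bern, Dakar, Hanoi, Minsk, Seoul
Level 2: Bogota, Cairo, Delhi, Kyoto, Milan, Perth, Porto, Quito, Rabat, Riga, Sofia
Level 3: Oslo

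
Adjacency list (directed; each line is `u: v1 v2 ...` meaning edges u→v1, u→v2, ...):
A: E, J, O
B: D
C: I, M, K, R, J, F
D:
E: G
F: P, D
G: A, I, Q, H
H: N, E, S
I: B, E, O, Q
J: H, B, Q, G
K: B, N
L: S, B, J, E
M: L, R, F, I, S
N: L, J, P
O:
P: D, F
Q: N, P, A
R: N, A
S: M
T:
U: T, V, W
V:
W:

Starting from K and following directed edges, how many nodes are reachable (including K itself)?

BFS from K visits: K, B, N, D, L, J, P, S, E, H, Q, G, F, M, A, I, R, O
Reachable nodes: 18 of 23 total.

18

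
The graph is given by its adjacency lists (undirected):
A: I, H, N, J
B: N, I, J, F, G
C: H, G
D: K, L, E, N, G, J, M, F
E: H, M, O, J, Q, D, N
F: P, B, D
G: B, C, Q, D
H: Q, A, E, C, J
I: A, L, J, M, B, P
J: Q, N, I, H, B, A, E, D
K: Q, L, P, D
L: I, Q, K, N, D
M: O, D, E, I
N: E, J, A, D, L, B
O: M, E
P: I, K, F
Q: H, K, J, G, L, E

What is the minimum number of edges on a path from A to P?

2

Level 0: A
Level 1: H, I, J, N
Level 2: B, C, D, E, L, M, P, Q
Level 3: F, G, K, O
P first appears at level 2.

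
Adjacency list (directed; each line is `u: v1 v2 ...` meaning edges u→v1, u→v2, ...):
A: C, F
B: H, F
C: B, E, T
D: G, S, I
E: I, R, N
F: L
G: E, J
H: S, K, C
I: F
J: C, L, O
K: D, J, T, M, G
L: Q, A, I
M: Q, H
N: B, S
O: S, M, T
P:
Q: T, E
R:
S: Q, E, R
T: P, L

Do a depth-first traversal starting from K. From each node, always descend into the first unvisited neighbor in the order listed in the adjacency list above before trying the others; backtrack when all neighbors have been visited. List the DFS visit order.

K, D, G, E, I, F, L, Q, T, P, A, C, B, H, S, R, N, J, O, M

Visit K
K → D
D → G
G → E
E → I
I → F
F → L
L → Q
Q → T
T → P
L → A
A → C
C → B
B → H
H → S
S → R
E → N
G → J
J → O
O → M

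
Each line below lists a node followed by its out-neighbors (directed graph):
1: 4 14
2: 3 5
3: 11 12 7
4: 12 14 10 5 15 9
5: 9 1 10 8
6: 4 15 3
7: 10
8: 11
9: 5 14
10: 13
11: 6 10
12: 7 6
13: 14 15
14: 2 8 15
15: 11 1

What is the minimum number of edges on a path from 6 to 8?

3

Level 0: 6
Level 1: 3, 4, 15
Level 2: 1, 5, 7, 9, 10, 11, 12, 14
Level 3: 2, 8, 13
8 first appears at level 3.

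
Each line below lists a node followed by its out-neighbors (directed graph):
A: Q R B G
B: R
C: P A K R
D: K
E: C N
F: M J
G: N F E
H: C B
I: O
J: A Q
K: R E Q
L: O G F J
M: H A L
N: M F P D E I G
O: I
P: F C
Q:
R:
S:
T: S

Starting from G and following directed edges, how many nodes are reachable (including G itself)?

BFS from G visits: G, N, F, E, M, P, D, I, J, C, H, A, L, K, O, Q, R, B
Reachable nodes: 18 of 20 total.

18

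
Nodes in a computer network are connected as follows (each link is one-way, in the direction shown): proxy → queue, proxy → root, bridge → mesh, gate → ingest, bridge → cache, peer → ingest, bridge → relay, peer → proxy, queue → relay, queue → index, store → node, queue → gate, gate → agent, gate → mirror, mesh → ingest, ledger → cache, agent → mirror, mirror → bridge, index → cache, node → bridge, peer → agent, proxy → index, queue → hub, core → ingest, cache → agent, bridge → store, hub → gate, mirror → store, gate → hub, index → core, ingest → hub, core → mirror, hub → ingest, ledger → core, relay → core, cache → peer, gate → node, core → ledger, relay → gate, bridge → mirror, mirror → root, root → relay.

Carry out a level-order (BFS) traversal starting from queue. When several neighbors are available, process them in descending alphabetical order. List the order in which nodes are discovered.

Visit queue; enqueue relay, index, hub, gate → queue [relay, index, hub, gate]
Visit relay; enqueue core → queue [index, hub, gate, core]
Visit index; enqueue cache → queue [hub, gate, core, cache]
Visit hub; enqueue ingest → queue [gate, core, cache, ingest]
Visit gate; enqueue node, mirror, agent → queue [core, cache, ingest, node, mirror, agent]
Visit core; enqueue ledger → queue [cache, ingest, node, mirror, agent, ledger]
Visit cache; enqueue peer → queue [ingest, node, mirror, agent, ledger, peer]
Visit ingest → queue [node, mirror, agent, ledger, peer]
Visit node; enqueue bridge → queue [mirror, agent, ledger, peer, bridge]
Visit mirror; enqueue store, root → queue [agent, ledger, peer, bridge, store, root]
Visit agent → queue [ledger, peer, bridge, store, root]
Visit ledger → queue [peer, bridge, store, root]
Visit peer; enqueue proxy → queue [bridge, store, root, proxy]
Visit bridge; enqueue mesh → queue [store, root, proxy, mesh]
Visit store → queue [root, proxy, mesh]
Visit root → queue [proxy, mesh]
Visit proxy → queue [mesh]
Visit mesh → queue []

queue -> relay -> index -> hub -> gate -> core -> cache -> ingest -> node -> mirror -> agent -> ledger -> peer -> bridge -> store -> root -> proxy -> mesh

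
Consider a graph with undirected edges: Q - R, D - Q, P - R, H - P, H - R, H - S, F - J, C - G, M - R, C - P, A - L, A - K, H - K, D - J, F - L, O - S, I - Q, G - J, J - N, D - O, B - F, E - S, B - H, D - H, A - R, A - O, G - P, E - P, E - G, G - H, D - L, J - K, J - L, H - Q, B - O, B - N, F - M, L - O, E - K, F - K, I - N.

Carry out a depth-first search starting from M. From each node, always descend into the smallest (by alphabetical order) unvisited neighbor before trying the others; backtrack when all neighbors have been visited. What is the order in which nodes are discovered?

Visit M
M → F
F → B
B → H
H → D
D → J
J → G
G → C
C → P
P → E
E → K
K → A
A → L
L → O
O → S
A → R
R → Q
Q → I
I → N

M F B H D J G C P E K A L O S R Q I N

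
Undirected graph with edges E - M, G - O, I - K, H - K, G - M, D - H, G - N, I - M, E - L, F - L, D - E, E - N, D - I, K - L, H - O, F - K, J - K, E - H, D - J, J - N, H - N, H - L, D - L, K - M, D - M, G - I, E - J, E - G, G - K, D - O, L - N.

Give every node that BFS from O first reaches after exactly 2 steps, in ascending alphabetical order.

Level 0: O
Level 1: D, G, H
Level 2: E, I, J, K, L, M, N
Level 3: F

E, I, J, K, L, M, N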